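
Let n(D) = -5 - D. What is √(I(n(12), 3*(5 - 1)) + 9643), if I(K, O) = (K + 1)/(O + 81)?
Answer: √83400819/93 ≈ 98.198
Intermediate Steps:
I(K, O) = (1 + K)/(81 + O)
√(I(n(12), 3*(5 - 1)) + 9643) = √((1 + (-5 - 1*12))/(81 + 3*(5 - 1)) + 9643) = √((1 + (-5 - 12))/(81 + 3*4) + 9643) = √((1 - 17)/(81 + 12) + 9643) = √(-16/93 + 9643) = √(896783/93) = √83400819/93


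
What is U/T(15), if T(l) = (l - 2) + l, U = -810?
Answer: -405/14 ≈ -28.929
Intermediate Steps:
T(l) = -2 + 2*l (T(l) = (-2 + l) + l = -2 + 2*l)
U/T(15) = -810/(-2 + 2*15) = -810/(-2 + 30) = -810/28 = -810*1/28 = -405/14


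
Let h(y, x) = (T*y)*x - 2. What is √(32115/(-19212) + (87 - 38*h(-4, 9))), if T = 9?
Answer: √127886591195/3202 ≈ 111.68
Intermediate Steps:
h(y, x) = -2 + 9*x*y (h(y, x) = (9*y)*x - 2 = 9*x*y - 2 = -2 + 9*x*y)
√(32115/(-19212) + (87 - 38*h(-4, 9))) = √(32115/(-19212) + (87 - 38*(-2 + 9*9*(-4)))) = √(32115*(-1/19212) + (87 - 38*(-2 - 324))) = √(-10705/6404 + (87 - 38*(-326))) = √(-10705/6404 + (87 + 12388)) = √(-10705/6404 + 12475) = √(79879195/6404) = √127886591195/3202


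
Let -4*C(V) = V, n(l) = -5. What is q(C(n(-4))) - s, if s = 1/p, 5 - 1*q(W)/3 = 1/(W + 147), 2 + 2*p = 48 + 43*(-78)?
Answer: 14693075/980822 ≈ 14.980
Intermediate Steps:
p = -1654 (p = -1 + (48 + 43*(-78))/2 = -1 + (48 - 3354)/2 = -1 + (1/2)*(-3306) = -1 - 1653 = -1654)
C(V) = -V/4
q(W) = 15 - 3/(147 + W) (q(W) = 15 - 3/(W + 147) = 15 - 3/(147 + W))
s = -1/1654 (s = 1/(-1654) = -1/1654 ≈ -0.00060460)
q(C(n(-4))) - s = 3*(734 + 5*(-1/4*(-5)))/(147 - 1/4*(-5)) - 1*(-1/1654) = 3*(734 + 5*(5/4))/(147 + 5/4) + 1/1654 = 3*(734 + 25/4)/(593/4) + 1/1654 = 3*(4/593)*(2961/4) + 1/1654 = 8883/593 + 1/1654 = 14693075/980822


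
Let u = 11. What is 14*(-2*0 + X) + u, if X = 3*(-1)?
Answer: -31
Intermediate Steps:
X = -3
14*(-2*0 + X) + u = 14*(-2*0 - 3) + 11 = 14*(0 - 3) + 11 = 14*(-3) + 11 = -42 + 11 = -31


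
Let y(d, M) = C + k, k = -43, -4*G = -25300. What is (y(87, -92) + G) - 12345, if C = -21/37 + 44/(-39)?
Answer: -8751356/1443 ≈ -6064.7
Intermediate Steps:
G = 6325 (G = -1/4*(-25300) = 6325)
C = -2447/1443 (C = -21*1/37 + 44*(-1/39) = -21/37 - 44/39 = -2447/1443 ≈ -1.6958)
y(d, M) = -64496/1443 (y(d, M) = -2447/1443 - 43 = -64496/1443)
(y(87, -92) + G) - 12345 = (-64496/1443 + 6325) - 12345 = 9062479/1443 - 12345 = -8751356/1443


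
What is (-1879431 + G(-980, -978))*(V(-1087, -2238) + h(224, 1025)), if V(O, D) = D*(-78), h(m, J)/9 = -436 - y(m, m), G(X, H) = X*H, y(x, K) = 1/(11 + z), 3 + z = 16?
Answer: -1257260470947/8 ≈ -1.5716e+11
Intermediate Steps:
z = 13 (z = -3 + 16 = 13)
y(x, K) = 1/24 (y(x, K) = 1/(11 + 13) = 1/24)
G(X, H) = H*X
h(m, J) = -31395/8 (h(m, J) = 9*(-436 - 1*1/24) = 9*(-436 - 1/24) = 9*(-10465/24) = -31395/8)
V(O, D) = -78*D
(-1879431 + G(-980, -978))*(V(-1087, -2238) + h(224, 1025)) = (-1879431 - 978*(-980))*(-78*(-2238) - 31395/8) = (-1879431 + 958440)*(174564 - 31395/8) = -920991*1365117/8 = -1257260470947/8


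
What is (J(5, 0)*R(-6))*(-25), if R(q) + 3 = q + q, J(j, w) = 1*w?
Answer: 0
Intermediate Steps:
J(j, w) = w
R(q) = -3 + 2*q (R(q) = -3 + (q + q) = -3 + 2*q)
(J(5, 0)*R(-6))*(-25) = (0*(-3 + 2*(-6)))*(-25) = (0*(-3 - 12))*(-25) = (0*(-15))*(-25) = 0*(-25) = 0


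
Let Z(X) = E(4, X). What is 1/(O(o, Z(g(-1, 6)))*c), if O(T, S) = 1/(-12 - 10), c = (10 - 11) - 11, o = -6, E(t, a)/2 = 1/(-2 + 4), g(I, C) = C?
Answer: 11/6 ≈ 1.8333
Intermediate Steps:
E(t, a) = 1 (E(t, a) = 2/(-2 + 4) = 2/2 = 2*(½) = 1)
Z(X) = 1
c = -12 (c = -1 - 11 = -12)
O(T, S) = -1/22 (O(T, S) = 1/(-22) = -1/22)
1/(O(o, Z(g(-1, 6)))*c) = 1/(-1/22*(-12)) = 1/(6/11) = 11/6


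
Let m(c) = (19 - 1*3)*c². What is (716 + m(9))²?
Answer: 4048144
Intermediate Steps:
m(c) = 16*c² (m(c) = (19 - 3)*c² = 16*c²)
(716 + m(9))² = (716 + 16*9²)² = (716 + 16*81)² = (716 + 1296)² = 2012² = 4048144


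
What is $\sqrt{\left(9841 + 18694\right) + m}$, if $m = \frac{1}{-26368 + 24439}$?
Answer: $\frac{\sqrt{106179903006}}{1929} \approx 168.92$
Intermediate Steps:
$m = - \frac{1}{1929}$ ($m = \frac{1}{-1929} = - \frac{1}{1929} \approx -0.0005184$)
$\sqrt{\left(9841 + 18694\right) + m} = \sqrt{\left(9841 + 18694\right) - \frac{1}{1929}} = \sqrt{28535 - \frac{1}{1929}} = \sqrt{\frac{55044014}{1929}} = \frac{\sqrt{106179903006}}{1929}$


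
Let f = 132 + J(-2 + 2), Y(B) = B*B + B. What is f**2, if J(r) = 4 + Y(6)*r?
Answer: 18496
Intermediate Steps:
Y(B) = B + B**2 (Y(B) = B**2 + B = B + B**2)
J(r) = 4 + 42*r (J(r) = 4 + (6*(1 + 6))*r = 4 + (6*7)*r = 4 + 42*r)
f = 136 (f = 132 + (4 + 42*(-2 + 2)) = 132 + (4 + 42*0) = 132 + (4 + 0) = 132 + 4 = 136)
f**2 = 136**2 = 18496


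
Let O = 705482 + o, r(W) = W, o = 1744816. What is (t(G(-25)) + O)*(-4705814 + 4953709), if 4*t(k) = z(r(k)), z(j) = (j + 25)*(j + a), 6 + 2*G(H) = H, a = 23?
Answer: 9718736613435/16 ≈ 6.0742e+11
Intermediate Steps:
G(H) = -3 + H/2
O = 2450298 (O = 705482 + 1744816 = 2450298)
z(j) = (23 + j)*(25 + j) (z(j) = (j + 25)*(j + 23) = (25 + j)*(23 + j) = (23 + j)*(25 + j))
t(k) = 575/4 + 12*k + k**2/4 (t(k) = (575 + k**2 + 48*k)/4 = 575/4 + 12*k + k**2/4)
(t(G(-25)) + O)*(-4705814 + 4953709) = ((575/4 + 12*(-3 + (1/2)*(-25)) + (-3 + (1/2)*(-25))**2/4) + 2450298)*(-4705814 + 4953709) = ((575/4 + 12*(-3 - 25/2) + (-3 - 25/2)**2/4) + 2450298)*247895 = ((575/4 + 12*(-31/2) + (-31/2)**2/4) + 2450298)*247895 = ((575/4 - 186 + (1/4)*(961/4)) + 2450298)*247895 = ((575/4 - 186 + 961/16) + 2450298)*247895 = (285/16 + 2450298)*247895 = (39205053/16)*247895 = 9718736613435/16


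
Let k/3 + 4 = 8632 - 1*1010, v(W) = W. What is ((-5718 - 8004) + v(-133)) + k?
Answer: 8999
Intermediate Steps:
k = 22854 (k = -12 + 3*(8632 - 1*1010) = -12 + 3*(8632 - 1010) = -12 + 3*7622 = -12 + 22866 = 22854)
((-5718 - 8004) + v(-133)) + k = ((-5718 - 8004) - 133) + 22854 = (-13722 - 133) + 22854 = -13855 + 22854 = 8999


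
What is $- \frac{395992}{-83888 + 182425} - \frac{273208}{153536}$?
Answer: $- \frac{10965015551}{1891122104} \approx -5.7982$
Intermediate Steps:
$- \frac{395992}{-83888 + 182425} - \frac{273208}{153536} = - \frac{395992}{98537} - \frac{34151}{19192} = - \frac{10965015551}{1891122104}$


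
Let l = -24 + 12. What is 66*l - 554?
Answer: -1346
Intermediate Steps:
l = -12
66*l - 554 = 66*(-12) - 554 = -792 - 554 = -1346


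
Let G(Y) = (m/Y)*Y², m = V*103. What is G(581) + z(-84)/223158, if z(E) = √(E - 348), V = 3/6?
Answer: 59843/2 + 2*I*√3/37193 ≈ 29922.0 + 9.3139e-5*I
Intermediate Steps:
V = ½ (V = 3*(⅙) = ½ ≈ 0.50000)
z(E) = √(-348 + E)
m = 103/2 (m = (½)*103 = 103/2 ≈ 51.500)
G(Y) = 103*Y/2 (G(Y) = (103/(2*Y))*Y² = 103*Y/2)
G(581) + z(-84)/223158 = (103/2)*581 + √(-348 - 84)/223158 = 59843/2 + √(-432)*(1/223158) = 59843/2 + (12*I*√3)*(1/223158) = 59843/2 + 2*I*√3/37193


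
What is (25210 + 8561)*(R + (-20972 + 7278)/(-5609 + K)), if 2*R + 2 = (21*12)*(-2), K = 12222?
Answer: -56964348693/6613 ≈ -8.6140e+6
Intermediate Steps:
R = -253 (R = -1 + ((21*12)*(-2))/2 = -1 + (252*(-2))/2 = -1 + (½)*(-504) = -1 - 252 = -253)
(25210 + 8561)*(R + (-20972 + 7278)/(-5609 + K)) = (25210 + 8561)*(-253 + (-20972 + 7278)/(-5609 + 12222)) = 33771*(-253 - 13694/6613) = 33771*(-1686783/6613) = -56964348693/6613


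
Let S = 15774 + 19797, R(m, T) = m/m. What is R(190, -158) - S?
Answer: -35570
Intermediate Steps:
R(m, T) = 1
S = 35571
R(190, -158) - S = 1 - 1*35571 = 1 - 35571 = -35570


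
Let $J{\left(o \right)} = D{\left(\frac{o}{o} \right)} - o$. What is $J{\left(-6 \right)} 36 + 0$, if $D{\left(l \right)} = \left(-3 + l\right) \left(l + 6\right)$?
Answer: $-288$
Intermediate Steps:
$D{\left(l \right)} = \left(-3 + l\right) \left(6 + l\right)$
$J{\left(o \right)} = -14 - o$ ($J{\left(o \right)} = \left(-18 + \left(\frac{o}{o}\right)^{2} + 3 \frac{o}{o}\right) - o = \left(-18 + 1^{2} + 3 \cdot 1\right) - o = \left(-18 + 1 + 3\right) - o = -14 - o$)
$J{\left(-6 \right)} 36 + 0 = \left(-14 - -6\right) 36 + 0 = \left(-14 + 6\right) 36 + 0 = \left(-8\right) 36 + 0 = -288 + 0 = -288$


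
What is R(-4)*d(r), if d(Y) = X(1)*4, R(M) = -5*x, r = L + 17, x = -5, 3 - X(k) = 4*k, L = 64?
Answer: -100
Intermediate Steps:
X(k) = 3 - 4*k
r = 81 (r = 64 + 17 = 81)
R(M) = 25 (R(M) = -5*(-5) = 25)
d(Y) = -4 (d(Y) = (3 - 4*1)*4 = (3 - 4)*4 = -1*4 = -4)
R(-4)*d(r) = 25*(-4) = -100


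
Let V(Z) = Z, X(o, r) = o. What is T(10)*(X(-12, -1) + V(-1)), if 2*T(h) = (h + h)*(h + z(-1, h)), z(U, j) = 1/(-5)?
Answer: -1274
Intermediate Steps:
z(U, j) = -⅕
T(h) = h*(-⅕ + h) (T(h) = ((h + h)*(h - ⅕))/2 = ((2*h)*(-⅕ + h))/2 = (2*h*(-⅕ + h))/2 = h*(-⅕ + h))
T(10)*(X(-12, -1) + V(-1)) = (10*(-⅕ + 10))*(-12 - 1) = (10*(49/5))*(-13) = 98*(-13) = -1274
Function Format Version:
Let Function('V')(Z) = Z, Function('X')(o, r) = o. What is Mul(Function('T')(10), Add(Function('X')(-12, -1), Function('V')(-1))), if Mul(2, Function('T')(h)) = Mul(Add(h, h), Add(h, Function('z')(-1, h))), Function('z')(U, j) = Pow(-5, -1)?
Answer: -1274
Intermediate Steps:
Function('z')(U, j) = Rational(-1, 5)
Function('T')(h) = Mul(h, Add(Rational(-1, 5), h)) (Function('T')(h) = Mul(Rational(1, 2), Mul(Add(h, h), Add(h, Rational(-1, 5)))) = Mul(Rational(1, 2), Mul(Mul(2, h), Add(Rational(-1, 5), h))) = Mul(Rational(1, 2), Mul(2, h, Add(Rational(-1, 5), h))) = Mul(h, Add(Rational(-1, 5), h)))
Mul(Function('T')(10), Add(Function('X')(-12, -1), Function('V')(-1))) = Mul(Mul(10, Add(Rational(-1, 5), 10)), Add(-12, -1)) = Mul(Mul(10, Rational(49, 5)), -13) = Mul(98, -13) = -1274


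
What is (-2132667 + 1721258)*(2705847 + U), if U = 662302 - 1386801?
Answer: -815144399332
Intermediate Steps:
U = -724499
(-2132667 + 1721258)*(2705847 + U) = (-2132667 + 1721258)*(2705847 - 724499) = -411409*1981348 = -815144399332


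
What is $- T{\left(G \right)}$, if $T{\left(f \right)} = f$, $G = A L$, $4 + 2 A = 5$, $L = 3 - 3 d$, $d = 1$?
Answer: $0$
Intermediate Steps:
$L = 0$ ($L = 3 - 3 = 0$)
$A = \frac{1}{2}$ ($A = -2 + \frac{1}{2} \cdot 5 = -2 + \frac{5}{2} = \frac{1}{2} \approx 0.5$)
$G = 0$ ($G = \frac{1}{2} \cdot 0 = 0$)
$- T{\left(G \right)} = \left(-1\right) 0 = 0$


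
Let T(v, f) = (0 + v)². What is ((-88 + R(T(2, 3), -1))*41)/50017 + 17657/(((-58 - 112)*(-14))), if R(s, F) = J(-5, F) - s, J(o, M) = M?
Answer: 874075229/119040460 ≈ 7.3427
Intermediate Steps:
T(v, f) = v²
R(s, F) = F - s
((-88 + R(T(2, 3), -1))*41)/50017 + 17657/(((-58 - 112)*(-14))) = ((-88 + (-1 - 1*2²))*41)/50017 + 17657/(((-58 - 112)*(-14))) = ((-88 + (-1 - 1*4))*41)*(1/50017) + 17657/((-170*(-14))) = ((-88 + (-1 - 4))*41)*(1/50017) + 17657/2380 = ((-88 - 5)*41)*(1/50017) + 17657*(1/2380) = -93*41*(1/50017) + 17657/2380 = -3813*1/50017 + 17657/2380 = -3813/50017 + 17657/2380 = 874075229/119040460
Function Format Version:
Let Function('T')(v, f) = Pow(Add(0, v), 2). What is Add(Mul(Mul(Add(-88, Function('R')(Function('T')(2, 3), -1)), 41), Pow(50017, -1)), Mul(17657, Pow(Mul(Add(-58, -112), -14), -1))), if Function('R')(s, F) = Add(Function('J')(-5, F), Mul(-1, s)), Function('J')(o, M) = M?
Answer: Rational(874075229, 119040460) ≈ 7.3427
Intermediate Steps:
Function('T')(v, f) = Pow(v, 2)
Function('R')(s, F) = Add(F, Mul(-1, s))
Add(Mul(Mul(Add(-88, Function('R')(Function('T')(2, 3), -1)), 41), Pow(50017, -1)), Mul(17657, Pow(Mul(Add(-58, -112), -14), -1))) = Add(Mul(Mul(Add(-88, Add(-1, Mul(-1, Pow(2, 2)))), 41), Pow(50017, -1)), Mul(17657, Pow(Mul(Add(-58, -112), -14), -1))) = Add(Mul(Mul(Add(-88, Add(-1, Mul(-1, 4))), 41), Rational(1, 50017)), Mul(17657, Pow(Mul(-170, -14), -1))) = Add(Mul(Mul(Add(-88, Add(-1, -4)), 41), Rational(1, 50017)), Mul(17657, Pow(2380, -1))) = Add(Mul(Mul(Add(-88, -5), 41), Rational(1, 50017)), Mul(17657, Rational(1, 2380))) = Add(Mul(Mul(-93, 41), Rational(1, 50017)), Rational(17657, 2380)) = Add(Mul(-3813, Rational(1, 50017)), Rational(17657, 2380)) = Add(Rational(-3813, 50017), Rational(17657, 2380)) = Rational(874075229, 119040460)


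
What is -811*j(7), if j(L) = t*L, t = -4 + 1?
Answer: 17031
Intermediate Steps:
t = -3
j(L) = -3*L
-811*j(7) = -(-2433)*7 = -811*(-21) = 17031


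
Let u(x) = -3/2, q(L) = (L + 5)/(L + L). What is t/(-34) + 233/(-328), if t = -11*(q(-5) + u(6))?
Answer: -6667/5576 ≈ -1.1957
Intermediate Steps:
q(L) = (5 + L)/(2*L) (q(L) = (5 + L)/((2*L)) = (5 + L)*(1/(2*L)) = (5 + L)/(2*L))
u(x) = -3/2 (u(x) = -3*½ = -3/2)
t = 33/2 (t = -11*((½)*(5 - 5)/(-5) - 3/2) = -11*((½)*(-⅕)*0 - 3/2) = -11*(0 - 3/2) = -11*(-3/2) = 33/2 ≈ 16.500)
t/(-34) + 233/(-328) = (33/2)/(-34) + 233/(-328) = (33/2)*(-1/34) + 233*(-1/328) = -33/68 - 233/328 = -6667/5576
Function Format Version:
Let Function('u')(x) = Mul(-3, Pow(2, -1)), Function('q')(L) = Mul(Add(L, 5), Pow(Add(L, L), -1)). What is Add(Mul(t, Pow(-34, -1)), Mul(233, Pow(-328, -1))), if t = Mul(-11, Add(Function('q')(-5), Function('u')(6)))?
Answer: Rational(-6667, 5576) ≈ -1.1957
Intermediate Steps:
Function('q')(L) = Mul(Rational(1, 2), Pow(L, -1), Add(5, L)) (Function('q')(L) = Mul(Add(5, L), Pow(Mul(2, L), -1)) = Mul(Add(5, L), Mul(Rational(1, 2), Pow(L, -1))) = Mul(Rational(1, 2), Pow(L, -1), Add(5, L)))
Function('u')(x) = Rational(-3, 2) (Function('u')(x) = Mul(-3, Rational(1, 2)) = Rational(-3, 2))
t = Rational(33, 2) (t = Mul(-11, Add(Mul(Rational(1, 2), Pow(-5, -1), Add(5, -5)), Rational(-3, 2))) = Mul(-11, Add(Mul(Rational(1, 2), Rational(-1, 5), 0), Rational(-3, 2))) = Mul(-11, Add(0, Rational(-3, 2))) = Mul(-11, Rational(-3, 2)) = Rational(33, 2) ≈ 16.500)
Add(Mul(t, Pow(-34, -1)), Mul(233, Pow(-328, -1))) = Add(Mul(Rational(33, 2), Pow(-34, -1)), Mul(233, Pow(-328, -1))) = Add(Mul(Rational(33, 2), Rational(-1, 34)), Mul(233, Rational(-1, 328))) = Add(Rational(-33, 68), Rational(-233, 328)) = Rational(-6667, 5576)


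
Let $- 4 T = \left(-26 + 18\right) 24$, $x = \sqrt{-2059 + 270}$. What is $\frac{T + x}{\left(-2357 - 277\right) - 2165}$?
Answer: $- \frac{48}{4799} - \frac{i \sqrt{1789}}{4799} \approx -0.010002 - 0.0088136 i$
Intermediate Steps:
$x = i \sqrt{1789}$ ($x = \sqrt{-1789} = i \sqrt{1789} \approx 42.297 i$)
$T = 48$ ($T = - \frac{\left(-26 + 18\right) 24}{4} = - \frac{\left(-8\right) 24}{4} = \left(- \frac{1}{4}\right) \left(-192\right) = 48$)
$\frac{T + x}{\left(-2357 - 277\right) - 2165} = \frac{48 + i \sqrt{1789}}{\left(-2357 - 277\right) - 2165} = \frac{48 + i \sqrt{1789}}{-2634 - 2165} = \frac{48 + i \sqrt{1789}}{-4799} = \left(48 + i \sqrt{1789}\right) \left(- \frac{1}{4799}\right) = - \frac{48}{4799} - \frac{i \sqrt{1789}}{4799}$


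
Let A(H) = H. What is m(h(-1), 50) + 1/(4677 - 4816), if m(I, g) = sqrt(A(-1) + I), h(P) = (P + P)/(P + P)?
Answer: -1/139 ≈ -0.0071942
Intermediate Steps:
h(P) = 1 (h(P) = (2*P)/((2*P)) = (2*P)*(1/(2*P)) = 1)
m(I, g) = sqrt(-1 + I)
m(h(-1), 50) + 1/(4677 - 4816) = sqrt(-1 + 1) + 1/(4677 - 4816) = sqrt(0) + 1/(-139) = 0 - 1/139 = -1/139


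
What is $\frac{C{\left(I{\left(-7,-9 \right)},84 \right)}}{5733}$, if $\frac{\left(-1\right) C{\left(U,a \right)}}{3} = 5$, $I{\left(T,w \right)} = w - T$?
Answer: $- \frac{5}{1911} \approx -0.0026164$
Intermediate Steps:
$C{\left(U,a \right)} = -15$ ($C{\left(U,a \right)} = \left(-3\right) 5 = -15$)
$\frac{C{\left(I{\left(-7,-9 \right)},84 \right)}}{5733} = - \frac{15}{5733} = \left(-15\right) \frac{1}{5733} = - \frac{5}{1911}$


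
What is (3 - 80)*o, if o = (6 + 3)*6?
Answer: -4158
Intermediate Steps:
o = 54 (o = 9*6 = 54)
(3 - 80)*o = (3 - 80)*54 = -77*54 = -4158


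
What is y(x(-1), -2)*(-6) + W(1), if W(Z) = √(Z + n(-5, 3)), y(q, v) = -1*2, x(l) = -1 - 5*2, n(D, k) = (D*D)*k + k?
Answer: 12 + √79 ≈ 20.888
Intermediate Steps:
n(D, k) = k + k*D² (n(D, k) = D²*k + k = k*D² + k = k + k*D²)
x(l) = -11 (x(l) = -1 - 10 = -11)
y(q, v) = -2
W(Z) = √(78 + Z) (W(Z) = √(Z + 3*(1 + (-5)²)) = √(Z + 3*(1 + 25)) = √(Z + 3*26) = √(Z + 78) = √(78 + Z))
y(x(-1), -2)*(-6) + W(1) = -2*(-6) + √(78 + 1) = 12 + √79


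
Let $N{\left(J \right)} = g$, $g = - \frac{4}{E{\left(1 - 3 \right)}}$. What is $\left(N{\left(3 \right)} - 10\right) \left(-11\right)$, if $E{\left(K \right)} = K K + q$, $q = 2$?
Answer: $\frac{352}{3} \approx 117.33$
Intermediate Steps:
$E{\left(K \right)} = 2 + K^{2}$ ($E{\left(K \right)} = K K + 2 = K^{2} + 2 = 2 + K^{2}$)
$g = - \frac{2}{3}$ ($g = - \frac{4}{2 + \left(1 - 3\right)^{2}} = - \frac{4}{2 + \left(-2\right)^{2}} = - \frac{4}{2 + 4} = - \frac{4}{6} = \left(-4\right) \frac{1}{6} = - \frac{2}{3} \approx -0.66667$)
$N{\left(J \right)} = - \frac{2}{3}$
$\left(N{\left(3 \right)} - 10\right) \left(-11\right) = \left(- \frac{2}{3} - 10\right) \left(-11\right) = \left(- \frac{32}{3}\right) \left(-11\right) = \frac{352}{3}$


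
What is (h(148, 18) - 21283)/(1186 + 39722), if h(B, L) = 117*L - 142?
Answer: -19319/40908 ≈ -0.47225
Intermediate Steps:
h(B, L) = -142 + 117*L
(h(148, 18) - 21283)/(1186 + 39722) = ((-142 + 117*18) - 21283)/(1186 + 39722) = ((-142 + 2106) - 21283)/40908 = (1964 - 21283)*(1/40908) = -19319*1/40908 = -19319/40908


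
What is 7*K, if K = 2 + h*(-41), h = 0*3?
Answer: 14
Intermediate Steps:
h = 0
K = 2 (K = 2 + 0*(-41) = 2 + 0 = 2)
7*K = 7*2 = 14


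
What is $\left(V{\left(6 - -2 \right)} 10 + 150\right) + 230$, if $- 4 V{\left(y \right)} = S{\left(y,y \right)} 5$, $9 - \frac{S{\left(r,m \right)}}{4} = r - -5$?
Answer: $580$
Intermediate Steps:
$S{\left(r,m \right)} = 16 - 4 r$ ($S{\left(r,m \right)} = 36 - 4 \left(r - -5\right) = 36 - 4 \left(r + 5\right) = 36 - 4 \left(5 + r\right) = 36 - \left(20 + 4 r\right) = 16 - 4 r$)
$V{\left(y \right)} = -20 + 5 y$ ($V{\left(y \right)} = - \frac{\left(16 - 4 y\right) 5}{4} = - \frac{80 - 20 y}{4} = -20 + 5 y$)
$\left(V{\left(6 - -2 \right)} 10 + 150\right) + 230 = \left(\left(-20 + 5 \left(6 - -2\right)\right) 10 + 150\right) + 230 = \left(\left(-20 + 5 \left(6 + 2\right)\right) 10 + 150\right) + 230 = \left(\left(-20 + 5 \cdot 8\right) 10 + 150\right) + 230 = \left(\left(-20 + 40\right) 10 + 150\right) + 230 = \left(20 \cdot 10 + 150\right) + 230 = \left(200 + 150\right) + 230 = 350 + 230 = 580$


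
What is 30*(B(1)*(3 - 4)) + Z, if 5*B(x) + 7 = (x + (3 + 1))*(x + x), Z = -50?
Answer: -68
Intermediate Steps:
B(x) = -7/5 + 2*x*(4 + x)/5 (B(x) = -7/5 + ((x + (3 + 1))*(x + x))/5 = -7/5 + ((x + 4)*(2*x))/5 = -7/5 + ((4 + x)*(2*x))/5 = -7/5 + (2*x*(4 + x))/5 = -7/5 + 2*x*(4 + x)/5)
30*(B(1)*(3 - 4)) + Z = 30*((-7/5 + (⅖)*1² + (8/5)*1)*(3 - 4)) - 50 = 30*((-7/5 + (⅖)*1 + 8/5)*(-1)) - 50 = 30*((-7/5 + ⅖ + 8/5)*(-1)) - 50 = 30*((⅗)*(-1)) - 50 = 30*(-⅗) - 50 = -18 - 50 = -68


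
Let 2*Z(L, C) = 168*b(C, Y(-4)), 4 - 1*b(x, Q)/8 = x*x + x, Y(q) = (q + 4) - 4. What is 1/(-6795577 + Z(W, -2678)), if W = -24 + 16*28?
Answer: -1/4824364921 ≈ -2.0728e-10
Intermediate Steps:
Y(q) = q (Y(q) = (4 + q) - 4 = q)
b(x, Q) = 32 - 8*x - 8*x² (b(x, Q) = 32 - 8*(x*x + x) = 32 - 8*(x² + x) = 32 - 8*(x + x²) = 32 + (-8*x - 8*x²) = 32 - 8*x - 8*x²)
W = 424 (W = -24 + 448 = 424)
Z(L, C) = 2688 - 672*C - 672*C² (Z(L, C) = (168*(32 - 8*C - 8*C²))/2 = (5376 - 1344*C - 1344*C²)/2 = 2688 - 672*C - 672*C²)
1/(-6795577 + Z(W, -2678)) = 1/(-6795577 + (2688 - 672*(-2678) - 672*(-2678)²)) = 1/(-6795577 + (2688 + 1799616 - 672*7171684)) = 1/(-6795577 + (2688 + 1799616 - 4819371648)) = 1/(-6795577 - 4817569344) = 1/(-4824364921) = -1/4824364921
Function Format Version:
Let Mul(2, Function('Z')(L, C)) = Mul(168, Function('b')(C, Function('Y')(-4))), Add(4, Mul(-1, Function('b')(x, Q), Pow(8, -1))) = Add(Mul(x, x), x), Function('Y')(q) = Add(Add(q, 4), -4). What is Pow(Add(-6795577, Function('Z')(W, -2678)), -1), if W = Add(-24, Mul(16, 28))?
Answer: Rational(-1, 4824364921) ≈ -2.0728e-10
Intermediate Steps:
Function('Y')(q) = q (Function('Y')(q) = Add(Add(4, q), -4) = q)
Function('b')(x, Q) = Add(32, Mul(-8, x), Mul(-8, Pow(x, 2))) (Function('b')(x, Q) = Add(32, Mul(-8, Add(Mul(x, x), x))) = Add(32, Mul(-8, Add(Pow(x, 2), x))) = Add(32, Mul(-8, Add(x, Pow(x, 2)))) = Add(32, Add(Mul(-8, x), Mul(-8, Pow(x, 2)))) = Add(32, Mul(-8, x), Mul(-8, Pow(x, 2))))
W = 424 (W = Add(-24, 448) = 424)
Function('Z')(L, C) = Add(2688, Mul(-672, C), Mul(-672, Pow(C, 2))) (Function('Z')(L, C) = Mul(Rational(1, 2), Mul(168, Add(32, Mul(-8, C), Mul(-8, Pow(C, 2))))) = Mul(Rational(1, 2), Add(5376, Mul(-1344, C), Mul(-1344, Pow(C, 2)))) = Add(2688, Mul(-672, C), Mul(-672, Pow(C, 2))))
Pow(Add(-6795577, Function('Z')(W, -2678)), -1) = Pow(Add(-6795577, Add(2688, Mul(-672, -2678), Mul(-672, Pow(-2678, 2)))), -1) = Pow(Add(-6795577, Add(2688, 1799616, Mul(-672, 7171684))), -1) = Pow(Add(-6795577, Add(2688, 1799616, -4819371648)), -1) = Pow(Add(-6795577, -4817569344), -1) = Pow(-4824364921, -1) = Rational(-1, 4824364921)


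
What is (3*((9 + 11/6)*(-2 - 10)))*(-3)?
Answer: 1170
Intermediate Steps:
(3*((9 + 11/6)*(-2 - 10)))*(-3) = (3*((9 + 11*(⅙))*(-12)))*(-3) = (3*((9 + 11/6)*(-12)))*(-3) = (3*((65/6)*(-12)))*(-3) = (3*(-130))*(-3) = -390*(-3) = 1170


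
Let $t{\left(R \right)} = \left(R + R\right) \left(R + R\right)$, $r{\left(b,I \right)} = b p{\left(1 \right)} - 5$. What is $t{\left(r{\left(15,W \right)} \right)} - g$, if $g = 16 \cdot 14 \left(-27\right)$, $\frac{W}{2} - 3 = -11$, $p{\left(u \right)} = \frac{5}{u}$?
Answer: $25648$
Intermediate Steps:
$W = -16$ ($W = 6 + 2 \left(-11\right) = 6 - 22 = -16$)
$r{\left(b,I \right)} = -5 + 5 b$ ($r{\left(b,I \right)} = b \frac{5}{1} - 5 = b 5 \cdot 1 - 5 = b 5 - 5 = 5 b - 5 = -5 + 5 b$)
$t{\left(R \right)} = 4 R^{2}$ ($t{\left(R \right)} = 2 R 2 R = 4 R^{2}$)
$g = -6048$ ($g = 224 \left(-27\right) = -6048$)
$t{\left(r{\left(15,W \right)} \right)} - g = 4 \left(-5 + 5 \cdot 15\right)^{2} - -6048 = 4 \left(-5 + 75\right)^{2} + 6048 = 4 \cdot 70^{2} + 6048 = 4 \cdot 4900 + 6048 = 19600 + 6048 = 25648$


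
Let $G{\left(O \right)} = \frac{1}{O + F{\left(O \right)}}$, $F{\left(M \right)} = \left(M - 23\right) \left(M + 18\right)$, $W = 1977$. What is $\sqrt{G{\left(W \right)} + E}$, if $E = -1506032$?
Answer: $\frac{53 i \sqrt{8155634896331529}}{3900207} \approx 1227.2 i$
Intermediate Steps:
$F{\left(M \right)} = \left(-23 + M\right) \left(18 + M\right)$
$G{\left(O \right)} = \frac{1}{-414 + O^{2} - 4 O}$ ($G{\left(O \right)} = \frac{1}{O - \left(414 - O^{2} + 5 O\right)} = \frac{1}{-414 + O^{2} - 4 O}$)
$\sqrt{G{\left(W \right)} + E} = \sqrt{\frac{1}{-414 + 1977^{2} - 7908} - 1506032} = \sqrt{\frac{1}{-414 + 3908529 - 7908} - 1506032} = \sqrt{\frac{1}{3900207} - 1506032} = \sqrt{- \frac{5873836548623}{3900207}} = \frac{53 i \sqrt{8155634896331529}}{3900207}$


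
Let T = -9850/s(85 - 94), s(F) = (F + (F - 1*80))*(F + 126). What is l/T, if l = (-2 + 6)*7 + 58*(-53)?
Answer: -17462718/4925 ≈ -3545.7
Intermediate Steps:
s(F) = (-80 + 2*F)*(126 + F) (s(F) = (F + (F - 80))*(126 + F) = (F + (-80 + F))*(126 + F) = (-80 + 2*F)*(126 + F))
l = -3046 (l = 4*7 - 3074 = 28 - 3074 = -3046)
T = 4925/5733 (T = -9850/(-10080 + 2*(85 - 94)² + 172*(85 - 94)) = -9850/(-10080 + 2*(-9)² + 172*(-9)) = -9850/(-10080 + 2*81 - 1548) = -9850/(-10080 + 162 - 1548) = -9850/(-11466) = -9850*(-1/11466) = 4925/5733 ≈ 0.85906)
l/T = -3046/4925/5733 = -3046*5733/4925 = -17462718/4925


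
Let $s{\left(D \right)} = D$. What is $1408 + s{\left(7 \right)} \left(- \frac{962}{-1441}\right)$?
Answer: $\frac{2035662}{1441} \approx 1412.7$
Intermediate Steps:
$1408 + s{\left(7 \right)} \left(- \frac{962}{-1441}\right) = 1408 + 7 \left(- \frac{962}{-1441}\right) = 1408 + 7 \left(\left(-962\right) \left(- \frac{1}{1441}\right)\right) = 1408 + 7 \cdot \frac{962}{1441} = 1408 + \frac{6734}{1441} = \frac{2035662}{1441}$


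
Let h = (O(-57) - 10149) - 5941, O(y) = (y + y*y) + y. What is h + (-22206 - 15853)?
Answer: -51014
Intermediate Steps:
O(y) = y**2 + 2*y (O(y) = (y + y**2) + y = y**2 + 2*y)
h = -12955 (h = (-57*(2 - 57) - 10149) - 5941 = (-57*(-55) - 10149) - 5941 = (3135 - 10149) - 5941 = -7014 - 5941 = -12955)
h + (-22206 - 15853) = -12955 + (-22206 - 15853) = -12955 - 38059 = -51014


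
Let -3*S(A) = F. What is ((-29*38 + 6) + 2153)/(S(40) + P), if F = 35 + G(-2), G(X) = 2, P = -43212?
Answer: -3171/129673 ≈ -0.024454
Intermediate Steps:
F = 37 (F = 35 + 2 = 37)
S(A) = -37/3 (S(A) = -⅓*37 = -37/3)
((-29*38 + 6) + 2153)/(S(40) + P) = ((-29*38 + 6) + 2153)/(-37/3 - 43212) = ((-1102 + 6) + 2153)/(-129673/3) = (-1096 + 2153)*(-3/129673) = 1057*(-3/129673) = -3171/129673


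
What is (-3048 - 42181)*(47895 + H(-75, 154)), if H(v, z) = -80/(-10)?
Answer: -2166604787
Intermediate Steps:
H(v, z) = 8 (H(v, z) = -80*(-1/10) = 8)
(-3048 - 42181)*(47895 + H(-75, 154)) = (-3048 - 42181)*(47895 + 8) = -45229*47903 = -2166604787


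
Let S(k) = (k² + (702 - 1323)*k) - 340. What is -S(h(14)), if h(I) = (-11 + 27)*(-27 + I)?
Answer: -172092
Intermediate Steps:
h(I) = -432 + 16*I (h(I) = 16*(-27 + I) = -432 + 16*I)
S(k) = -340 + k² - 621*k (S(k) = (k² - 621*k) - 340 = -340 + k² - 621*k)
-S(h(14)) = -(-340 + (-432 + 16*14)² - 621*(-432 + 16*14)) = -(-340 + (-432 + 224)² - 621*(-432 + 224)) = -(-340 + (-208)² - 621*(-208)) = -(-340 + 43264 + 129168) = -1*172092 = -172092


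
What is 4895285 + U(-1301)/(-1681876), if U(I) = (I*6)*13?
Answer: 4116631228069/840938 ≈ 4.8953e+6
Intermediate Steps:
U(I) = 78*I (U(I) = (6*I)*13 = 78*I)
4895285 + U(-1301)/(-1681876) = 4895285 + (78*(-1301))/(-1681876) = 4895285 - 101478*(-1/1681876) = 4895285 + 50739/840938 = 4116631228069/840938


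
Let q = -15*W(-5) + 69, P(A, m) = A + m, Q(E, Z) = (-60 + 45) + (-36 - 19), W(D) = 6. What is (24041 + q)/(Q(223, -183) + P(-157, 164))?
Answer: -24020/63 ≈ -381.27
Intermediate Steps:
Q(E, Z) = -70 (Q(E, Z) = -15 - 55 = -70)
q = -21 (q = -15*6 + 69 = -90 + 69 = -21)
(24041 + q)/(Q(223, -183) + P(-157, 164)) = (24041 - 21)/(-70 + (-157 + 164)) = 24020/(-70 + 7) = 24020/(-63) = 24020*(-1/63) = -24020/63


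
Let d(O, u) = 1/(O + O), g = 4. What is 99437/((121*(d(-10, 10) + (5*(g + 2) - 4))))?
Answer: 1988740/62799 ≈ 31.668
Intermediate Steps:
d(O, u) = 1/(2*O)
99437/((121*(d(-10, 10) + (5*(g + 2) - 4)))) = 99437/((121*((½)/(-10) + (5*(4 + 2) - 4)))) = 99437/((121*((½)*(-⅒) + (5*6 - 4)))) = 99437/((121*(-1/20 + (30 - 4)))) = 99437/((121*(-1/20 + 26))) = 99437/((121*(519/20))) = 99437/(62799/20) = 99437*(20/62799) = 1988740/62799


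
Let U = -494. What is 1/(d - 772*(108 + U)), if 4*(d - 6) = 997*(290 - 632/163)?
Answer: 326/120396391 ≈ 2.7077e-6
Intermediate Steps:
d = 23250999/326 (d = 6 + (997*(290 - 632/163))/4 = 6 + (997*(46638/163))/4 = 6 + (¼)*(46498086/163) = 6 + 23249043/326 = 23250999/326 ≈ 71322.)
1/(d - 772*(108 + U)) = 1/(23250999/326 - 772*(108 - 494)) = 1/(23250999/326 - 772*(-386)) = 1/(23250999/326 + 297992) = 1/(120396391/326) = 326/120396391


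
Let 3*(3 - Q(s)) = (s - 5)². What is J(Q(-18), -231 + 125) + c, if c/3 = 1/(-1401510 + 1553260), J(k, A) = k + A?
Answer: -127166491/455250 ≈ -279.33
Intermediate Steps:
Q(s) = 3 - (-5 + s)²/3 (Q(s) = 3 - (s - 5)²/3 = 3 - (-5 + s)²/3)
J(k, A) = A + k
c = 3/151750 (c = 3/(-1401510 + 1553260) = 3/151750 ≈ 1.9769e-5)
J(Q(-18), -231 + 125) + c = ((-231 + 125) + (3 - (-5 - 18)²/3)) + 3/151750 = (-106 + (3 - ⅓*(-23)²)) + 3/151750 = (-106 + (3 - ⅓*529)) + 3/151750 = (-106 + (3 - 529/3)) + 3/151750 = (-106 - 520/3) + 3/151750 = -838/3 + 3/151750 = -127166491/455250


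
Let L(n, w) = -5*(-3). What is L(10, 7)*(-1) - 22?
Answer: -37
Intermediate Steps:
L(n, w) = 15
L(10, 7)*(-1) - 22 = 15*(-1) - 22 = -15 - 22 = -37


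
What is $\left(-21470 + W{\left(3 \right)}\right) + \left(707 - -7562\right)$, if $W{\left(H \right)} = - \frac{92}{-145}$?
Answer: $- \frac{1914053}{145} \approx -13200.0$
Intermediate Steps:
$W{\left(H \right)} = \frac{92}{145}$ ($W{\left(H \right)} = \left(-92\right) \left(- \frac{1}{145}\right) = \frac{92}{145}$)
$\left(-21470 + W{\left(3 \right)}\right) + \left(707 - -7562\right) = \left(-21470 + \frac{92}{145}\right) + \left(707 - -7562\right) = - \frac{3113058}{145} + \left(707 + 7562\right) = - \frac{3113058}{145} + 8269 = - \frac{1914053}{145}$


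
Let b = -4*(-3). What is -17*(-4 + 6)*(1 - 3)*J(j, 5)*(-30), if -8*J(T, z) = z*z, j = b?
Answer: 6375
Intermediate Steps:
b = 12
j = 12
J(T, z) = -z²/8 (J(T, z) = -z*z/8 = -z²/8)
-17*(-4 + 6)*(1 - 3)*J(j, 5)*(-30) = -17*(-4 + 6)*(1 - 3)*(-⅛*5²)*(-30) = -17*2*(-2)*(-⅛*25)*(-30) = -(-68)*(-25)/8*(-30) = -17*25/2*(-30) = -425/2*(-30) = 6375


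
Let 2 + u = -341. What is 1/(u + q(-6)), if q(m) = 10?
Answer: -1/333 ≈ -0.0030030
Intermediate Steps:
u = -343 (u = -2 - 341 = -343)
1/(u + q(-6)) = 1/(-343 + 10) = 1/(-333) = -1/333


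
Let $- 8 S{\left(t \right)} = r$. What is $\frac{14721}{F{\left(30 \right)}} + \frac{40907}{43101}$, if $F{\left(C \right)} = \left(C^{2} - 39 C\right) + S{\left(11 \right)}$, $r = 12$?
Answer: $- \frac{415589047}{7801281} \approx -53.272$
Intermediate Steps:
$S{\left(t \right)} = - \frac{3}{2}$ ($S{\left(t \right)} = \left(- \frac{1}{8}\right) 12 = - \frac{3}{2}$)
$F{\left(C \right)} = - \frac{3}{2} + C^{2} - 39 C$ ($F{\left(C \right)} = \left(C^{2} - 39 C\right) - \frac{3}{2} = - \frac{3}{2} + C^{2} - 39 C$)
$\frac{14721}{F{\left(30 \right)}} + \frac{40907}{43101} = \frac{14721}{- \frac{3}{2} + 30^{2} - 1170} + \frac{40907}{43101} = \frac{14721}{- \frac{3}{2} + 900 - 1170} + 40907 \cdot \frac{1}{43101} = \frac{14721}{- \frac{543}{2}} + \frac{40907}{43101} = 14721 \left(- \frac{2}{543}\right) + \frac{40907}{43101} = - \frac{9814}{181} + \frac{40907}{43101} = - \frac{415589047}{7801281}$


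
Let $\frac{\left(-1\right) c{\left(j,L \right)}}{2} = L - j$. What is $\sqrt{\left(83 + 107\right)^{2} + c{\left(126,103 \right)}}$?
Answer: $\sqrt{36146} \approx 190.12$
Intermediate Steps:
$c{\left(j,L \right)} = - 2 L + 2 j$ ($c{\left(j,L \right)} = - 2 \left(L - j\right) = - 2 L + 2 j$)
$\sqrt{\left(83 + 107\right)^{2} + c{\left(126,103 \right)}} = \sqrt{\left(83 + 107\right)^{2} + \left(\left(-2\right) 103 + 2 \cdot 126\right)} = \sqrt{190^{2} + \left(-206 + 252\right)} = \sqrt{36100 + 46} = \sqrt{36146}$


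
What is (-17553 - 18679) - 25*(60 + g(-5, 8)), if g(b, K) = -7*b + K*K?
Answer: -40207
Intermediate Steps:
g(b, K) = K² - 7*b (g(b, K) = -7*b + K² = K² - 7*b)
(-17553 - 18679) - 25*(60 + g(-5, 8)) = (-17553 - 18679) - 25*(60 + (8² - 7*(-5))) = -36232 - 25*(60 + (64 + 35)) = -36232 - 25*(60 + 99) = -36232 - 25*159 = -36232 - 3975 = -40207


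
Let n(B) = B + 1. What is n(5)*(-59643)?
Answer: -357858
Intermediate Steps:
n(B) = 1 + B
n(5)*(-59643) = (1 + 5)*(-59643) = 6*(-59643) = -357858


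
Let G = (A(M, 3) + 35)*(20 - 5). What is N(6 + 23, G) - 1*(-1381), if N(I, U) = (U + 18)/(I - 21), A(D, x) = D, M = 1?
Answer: 5803/4 ≈ 1450.8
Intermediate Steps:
G = 540 (G = (1 + 35)*(20 - 5) = 36*15 = 540)
N(I, U) = (18 + U)/(-21 + I)
N(6 + 23, G) - 1*(-1381) = (18 + 540)/(-21 + (6 + 23)) - 1*(-1381) = 558/(-21 + 29) + 1381 = 558/8 + 1381 = (1/8)*558 + 1381 = 279/4 + 1381 = 5803/4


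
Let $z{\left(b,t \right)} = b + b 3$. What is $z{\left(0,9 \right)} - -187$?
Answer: $187$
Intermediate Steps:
$z{\left(b,t \right)} = 4 b$ ($z{\left(b,t \right)} = b + 3 b = 4 b$)
$z{\left(0,9 \right)} - -187 = 4 \cdot 0 - -187 = 0 + 187 = 187$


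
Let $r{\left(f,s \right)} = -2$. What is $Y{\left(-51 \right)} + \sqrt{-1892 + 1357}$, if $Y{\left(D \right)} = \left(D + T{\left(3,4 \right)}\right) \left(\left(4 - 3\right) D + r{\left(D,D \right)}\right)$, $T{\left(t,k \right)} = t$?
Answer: $2544 + i \sqrt{535} \approx 2544.0 + 23.13 i$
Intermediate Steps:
$Y{\left(D \right)} = \left(-2 + D\right) \left(3 + D\right)$ ($Y{\left(D \right)} = \left(D + 3\right) \left(\left(4 - 3\right) D - 2\right) = \left(3 + D\right) \left(1 D - 2\right) = \left(3 + D\right) \left(D - 2\right) = \left(3 + D\right) \left(-2 + D\right) = \left(-2 + D\right) \left(3 + D\right)$)
$Y{\left(-51 \right)} + \sqrt{-1892 + 1357} = \left(-6 - 51 + \left(-51\right)^{2}\right) + \sqrt{-1892 + 1357} = \left(-6 - 51 + 2601\right) + \sqrt{-535} = 2544 + i \sqrt{535}$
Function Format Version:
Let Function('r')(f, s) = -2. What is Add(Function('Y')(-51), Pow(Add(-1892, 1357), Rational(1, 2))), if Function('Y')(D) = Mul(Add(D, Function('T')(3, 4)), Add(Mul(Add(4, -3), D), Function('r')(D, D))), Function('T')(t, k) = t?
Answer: Add(2544, Mul(I, Pow(535, Rational(1, 2)))) ≈ Add(2544.0, Mul(23.130, I))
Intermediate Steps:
Function('Y')(D) = Mul(Add(-2, D), Add(3, D)) (Function('Y')(D) = Mul(Add(D, 3), Add(Mul(Add(4, -3), D), -2)) = Mul(Add(3, D), Add(Mul(1, D), -2)) = Mul(Add(3, D), Add(D, -2)) = Mul(Add(3, D), Add(-2, D)) = Mul(Add(-2, D), Add(3, D)))
Add(Function('Y')(-51), Pow(Add(-1892, 1357), Rational(1, 2))) = Add(Add(-6, -51, Pow(-51, 2)), Pow(Add(-1892, 1357), Rational(1, 2))) = Add(Add(-6, -51, 2601), Pow(-535, Rational(1, 2))) = Add(2544, Mul(I, Pow(535, Rational(1, 2))))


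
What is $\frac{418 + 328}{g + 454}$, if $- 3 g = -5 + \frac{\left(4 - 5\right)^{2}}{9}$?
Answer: $\frac{10071}{6151} \approx 1.6373$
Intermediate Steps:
$g = \frac{44}{27}$ ($g = - \frac{-5 + \frac{\left(4 - 5\right)^{2}}{9}}{3} = - \frac{-5 + \left(-1\right)^{2} \cdot \frac{1}{9}}{3} = - \frac{-5 + 1 \cdot \frac{1}{9}}{3} = - \frac{-5 + \frac{1}{9}}{3} = \left(- \frac{1}{3}\right) \left(- \frac{44}{9}\right) = \frac{44}{27} \approx 1.6296$)
$\frac{418 + 328}{g + 454} = \frac{418 + 328}{\frac{44}{27} + 454} = \frac{746}{\frac{12302}{27}} = 746 \cdot \frac{27}{12302} = \frac{10071}{6151}$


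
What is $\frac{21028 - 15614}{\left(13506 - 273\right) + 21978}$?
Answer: $\frac{5414}{35211} \approx 0.15376$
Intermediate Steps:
$\frac{21028 - 15614}{\left(13506 - 273\right) + 21978} = \frac{5414}{\left(13506 - 273\right) + 21978} = \frac{5414}{13233 + 21978} = \frac{5414}{35211}$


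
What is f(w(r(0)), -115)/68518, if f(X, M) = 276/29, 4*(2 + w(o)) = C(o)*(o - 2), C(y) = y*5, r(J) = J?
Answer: 138/993511 ≈ 0.00013890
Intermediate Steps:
C(y) = 5*y
w(o) = -2 + 5*o*(-2 + o)/4 (w(o) = -2 + ((5*o)*(o - 2))/4 = -2 + ((5*o)*(-2 + o))/4 = -2 + (5*o*(-2 + o))/4 = -2 + 5*o*(-2 + o)/4)
f(X, M) = 276/29 (f(X, M) = 276*(1/29) = 276/29)
f(w(r(0)), -115)/68518 = (276/29)/68518 = (276/29)*(1/68518) = 138/993511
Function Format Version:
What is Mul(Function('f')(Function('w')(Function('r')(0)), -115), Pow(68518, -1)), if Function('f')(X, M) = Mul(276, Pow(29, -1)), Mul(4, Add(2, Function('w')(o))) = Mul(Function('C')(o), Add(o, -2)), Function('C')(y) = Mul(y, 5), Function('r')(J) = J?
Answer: Rational(138, 993511) ≈ 0.00013890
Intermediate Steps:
Function('C')(y) = Mul(5, y)
Function('w')(o) = Add(-2, Mul(Rational(5, 4), o, Add(-2, o))) (Function('w')(o) = Add(-2, Mul(Rational(1, 4), Mul(Mul(5, o), Add(o, -2)))) = Add(-2, Mul(Rational(1, 4), Mul(Mul(5, o), Add(-2, o)))) = Add(-2, Mul(Rational(1, 4), Mul(5, o, Add(-2, o)))) = Add(-2, Mul(Rational(5, 4), o, Add(-2, o))))
Function('f')(X, M) = Rational(276, 29) (Function('f')(X, M) = Mul(276, Rational(1, 29)) = Rational(276, 29))
Mul(Function('f')(Function('w')(Function('r')(0)), -115), Pow(68518, -1)) = Mul(Rational(276, 29), Pow(68518, -1)) = Mul(Rational(276, 29), Rational(1, 68518)) = Rational(138, 993511)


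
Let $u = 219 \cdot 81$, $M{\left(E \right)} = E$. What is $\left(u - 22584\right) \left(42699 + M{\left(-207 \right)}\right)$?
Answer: $-205873740$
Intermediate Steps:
$u = 17739$
$\left(u - 22584\right) \left(42699 + M{\left(-207 \right)}\right) = \left(17739 - 22584\right) \left(42699 - 207\right) = \left(-4845\right) 42492 = -205873740$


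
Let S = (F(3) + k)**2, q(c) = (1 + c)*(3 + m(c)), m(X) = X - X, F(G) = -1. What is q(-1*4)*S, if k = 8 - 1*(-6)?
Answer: -1521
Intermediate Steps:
k = 14 (k = 8 + 6 = 14)
m(X) = 0
q(c) = 3 + 3*c (q(c) = (1 + c)*(3 + 0) = (1 + c)*3 = 3 + 3*c)
S = 169 (S = (-1 + 14)**2 = 13**2 = 169)
q(-1*4)*S = (3 + 3*(-1*4))*169 = (3 + 3*(-4))*169 = (3 - 12)*169 = -9*169 = -1521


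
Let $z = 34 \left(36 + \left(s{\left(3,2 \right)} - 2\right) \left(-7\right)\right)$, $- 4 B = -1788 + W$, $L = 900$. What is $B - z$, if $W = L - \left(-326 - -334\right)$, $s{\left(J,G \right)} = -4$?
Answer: $-2428$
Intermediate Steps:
$W = 892$ ($W = 900 - \left(-326 - -334\right) = 900 - \left(-326 + 334\right) = 900 - 8 = 892$)
$B = 224$ ($B = - \frac{-1788 + 892}{4} = \left(- \frac{1}{4}\right) \left(-896\right) = 224$)
$z = 2652$ ($z = 34 \left(36 + \left(-4 - 2\right) \left(-7\right)\right) = 34 \left(36 - -42\right) = 34 \left(36 + 42\right) = 34 \cdot 78 = 2652$)
$B - z = 224 - 2652 = -2428$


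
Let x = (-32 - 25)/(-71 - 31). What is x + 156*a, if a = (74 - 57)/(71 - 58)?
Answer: 6955/34 ≈ 204.56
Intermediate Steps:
a = 17/13 ≈ 1.3077
x = 19/34 (x = -57/(-102) = -57*(-1/102) = 19/34 ≈ 0.55882)
x + 156*a = 19/34 + 156*(17/13) = 19/34 + 204 = 6955/34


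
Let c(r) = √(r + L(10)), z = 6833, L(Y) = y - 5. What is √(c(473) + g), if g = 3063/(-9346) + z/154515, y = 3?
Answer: √(-591239711145482130 + 2085416694165896100*√471)/1444097190 ≈ 4.6281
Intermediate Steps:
L(Y) = -2 (L(Y) = 3 - 5 = -2)
c(r) = √(-2 + r) (c(r) = √(r - 2) = √(-2 + r))
g = -409418227/1444097190 (g = 3063/(-9346) + 6833/154515 = 3063*(-1/9346) + 6833*(1/154515) = -3063/9346 + 6833/154515 = -409418227/1444097190 ≈ -0.28351)
√(c(473) + g) = √(√(-2 + 473) - 409418227/1444097190) = √(√471 - 409418227/1444097190) = √(-409418227/1444097190 + √471)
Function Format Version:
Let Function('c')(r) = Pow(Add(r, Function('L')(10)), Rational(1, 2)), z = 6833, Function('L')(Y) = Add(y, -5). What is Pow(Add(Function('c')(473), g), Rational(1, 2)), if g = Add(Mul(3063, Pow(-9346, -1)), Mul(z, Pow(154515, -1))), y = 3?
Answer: Mul(Rational(1, 1444097190), Pow(Add(-591239711145482130, Mul(2085416694165896100, Pow(471, Rational(1, 2)))), Rational(1, 2))) ≈ 4.6281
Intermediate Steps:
Function('L')(Y) = -2 (Function('L')(Y) = Add(3, -5) = -2)
Function('c')(r) = Pow(Add(-2, r), Rational(1, 2)) (Function('c')(r) = Pow(Add(r, -2), Rational(1, 2)) = Pow(Add(-2, r), Rational(1, 2)))
g = Rational(-409418227, 1444097190) (g = Add(Mul(3063, Pow(-9346, -1)), Mul(6833, Pow(154515, -1))) = Add(Mul(3063, Rational(-1, 9346)), Mul(6833, Rational(1, 154515))) = Add(Rational(-3063, 9346), Rational(6833, 154515)) = Rational(-409418227, 1444097190) ≈ -0.28351)
Pow(Add(Function('c')(473), g), Rational(1, 2)) = Pow(Add(Pow(Add(-2, 473), Rational(1, 2)), Rational(-409418227, 1444097190)), Rational(1, 2)) = Pow(Add(Pow(471, Rational(1, 2)), Rational(-409418227, 1444097190)), Rational(1, 2)) = Pow(Add(Rational(-409418227, 1444097190), Pow(471, Rational(1, 2))), Rational(1, 2))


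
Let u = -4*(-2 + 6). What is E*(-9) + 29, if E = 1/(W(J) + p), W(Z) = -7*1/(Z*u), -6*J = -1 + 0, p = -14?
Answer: 2711/91 ≈ 29.791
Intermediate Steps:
J = ⅙ (J = -(-1 + 0)/6 = -⅙*(-1) = ⅙ ≈ 0.16667)
u = -16 (u = -4*4 = -16)
W(Z) = 7/(16*Z) (W(Z) = -7*(-1/(16*Z)) = -(-7)/(16*Z) = 7/(16*Z))
E = -8/91 (E = 1/(7/(16*(⅙)) - 14) = 1/((7/16)*6 - 14) = 1/(21/8 - 14) = 1/(-91/8) = -8/91 ≈ -0.087912)
E*(-9) + 29 = -8/91*(-9) + 29 = 72/91 + 29 = 2711/91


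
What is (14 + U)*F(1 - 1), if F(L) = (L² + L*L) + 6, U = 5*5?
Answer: 234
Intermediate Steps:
U = 25
F(L) = 6 + 2*L² (F(L) = (L² + L²) + 6 = 2*L² + 6 = 6 + 2*L²)
(14 + U)*F(1 - 1) = (14 + 25)*(6 + 2*(1 - 1)²) = 39*(6 + 2*0²) = 39*(6 + 2*0) = 39*(6 + 0) = 39*6 = 234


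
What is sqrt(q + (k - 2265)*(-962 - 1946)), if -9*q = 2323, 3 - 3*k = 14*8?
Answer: sqrt(60228173)/3 ≈ 2586.9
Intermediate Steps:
k = -109/3 (k = 1 - 14*8/3 = 1 - 1/3*112 = 1 - 112/3 = -109/3 ≈ -36.333)
q = -2323/9 (q = -1/9*2323 = -2323/9 ≈ -258.11)
sqrt(q + (k - 2265)*(-962 - 1946)) = sqrt(-2323/9 + (-109/3 - 2265)*(-962 - 1946)) = sqrt(-2323/9 - 6904/3*(-2908)) = sqrt(-2323/9 + 20076832/3) = sqrt(60228173/9) = sqrt(60228173)/3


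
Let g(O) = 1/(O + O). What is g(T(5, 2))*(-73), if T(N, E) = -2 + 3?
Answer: -73/2 ≈ -36.500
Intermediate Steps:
T(N, E) = 1
g(O) = 1/(2*O)
g(T(5, 2))*(-73) = ((½)/1)*(-73) = ((½)*1)*(-73) = (½)*(-73) = -73/2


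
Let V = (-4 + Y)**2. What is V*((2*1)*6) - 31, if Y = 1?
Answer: 77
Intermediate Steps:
V = 9 (V = (-4 + 1)**2 = (-3)**2 = 9)
V*((2*1)*6) - 31 = 9*((2*1)*6) - 31 = 9*(2*6) - 31 = 9*12 - 31 = 108 - 31 = 77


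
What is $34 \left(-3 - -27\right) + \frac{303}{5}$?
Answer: $\frac{4383}{5} \approx 876.6$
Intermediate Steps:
$34 \left(-3 - -27\right) + \frac{303}{5} = 34 \left(-3 + 27\right) + 303 \cdot \frac{1}{5} = 34 \cdot 24 + \frac{303}{5} = 816 + \frac{303}{5} = \frac{4383}{5}$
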